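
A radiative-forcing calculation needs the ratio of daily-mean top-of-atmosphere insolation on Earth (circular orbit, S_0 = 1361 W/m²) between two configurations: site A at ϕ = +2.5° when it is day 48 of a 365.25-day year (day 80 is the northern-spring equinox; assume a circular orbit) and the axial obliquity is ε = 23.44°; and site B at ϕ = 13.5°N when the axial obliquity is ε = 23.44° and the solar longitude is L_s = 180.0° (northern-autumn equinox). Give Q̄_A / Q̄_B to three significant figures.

Q̄_A / Q̄_B ≈ 0.990

— Configuration A (ϕ=+2.5°):
Solar longitude: L_s = 360° × (48 − 80)/365.25 = -31.540°, i.e. -31.540° + 360° = 328.460°.
sin δ = sin 23.44° × sin 328.460° = -0.20808, so δ = -12.010°.
cos h₀ = −tan(+2.5°) tan(-12.010°) = 0.0093, h₀ = 1.5615 rad.
Bracket: h₀ sin ϕ sin δ + cos ϕ cos δ sin h₀ = 1.5615×0.04362×-0.20808 + 0.99905×0.97811×0.99996 = -0.014173 + 0.977142 = 0.962969.
Q̄ = (S_0/π) × [bracket] = (1361/π) × 0.962969 = 417.18 W/m².
— Configuration B (ϕ=+13.5°):
Solar declination: sin δ = sin ε · sin L_s = sin 23.44° × sin 180.0° = 0.00000, so δ = +0.000°.
cos h₀ = −tan(+13.5°) tan(+0.000°) = -0.0000, h₀ = 1.5708 rad.
Bracket: h₀ sin ϕ sin δ + cos ϕ cos δ sin h₀ = 1.5708×0.23345×0.00000 + 0.97237×1.00000×1.00000 = 0.000000 + 0.972370 = 0.972370.
Q̄ = (S_0/π) × [bracket] = (1361/π) × 0.972370 = 421.25 W/m².
Ratio Q̄_A / Q̄_B = 417.18 / 421.25 = 0.9903.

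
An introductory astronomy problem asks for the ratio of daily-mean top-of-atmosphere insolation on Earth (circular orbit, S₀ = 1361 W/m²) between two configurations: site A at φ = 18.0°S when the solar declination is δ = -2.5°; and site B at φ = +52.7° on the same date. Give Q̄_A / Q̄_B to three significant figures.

— Configuration A (φ=-18.0°):
cos H₀ = −tan(-18.0°) tan(-2.500°) = -0.0142, H₀ = 1.5850 rad.
Bracket: H₀ sin φ sin δ + cos φ cos δ sin H₀ = 1.5850×-0.30902×-0.04362 + 0.95106×0.99905×0.99990 = 0.021365 + 0.950061 = 0.971426.
Q̄ = (S₀/π) × [bracket] = (1361/π) × 0.971426 = 420.84 W/m².
— Configuration B (φ=+52.7°):
cos H₀ = −tan(+52.7°) tan(-2.500°) = 0.0573, H₀ = 1.5135 rad.
Bracket: H₀ sin φ sin δ + cos φ cos δ sin H₀ = 1.5135×0.79547×-0.04362 + 0.60599×0.99905×0.99836 = -0.052516 + 0.604421 = 0.551905.
Q̄ = (S₀/π) × [bracket] = (1361/π) × 0.551905 = 239.10 W/m².
Ratio Q̄_A / Q̄_B = 420.84 / 239.10 = 1.760.

Q̄_A / Q̄_B ≈ 1.76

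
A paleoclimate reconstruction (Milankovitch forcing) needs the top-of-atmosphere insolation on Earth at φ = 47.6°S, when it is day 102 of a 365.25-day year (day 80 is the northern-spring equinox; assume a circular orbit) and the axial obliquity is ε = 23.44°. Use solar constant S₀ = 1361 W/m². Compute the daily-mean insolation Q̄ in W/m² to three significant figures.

Solar longitude: λ_s = 360° × (102 − 80)/365.25 = 21.684°.
sin δ = sin 23.44° × sin 21.684° = 0.14698, so δ = +8.452°.
cos H₀ = −tan(-47.6°) tan(+8.452°) = 0.1627, H₀ = 1.4073 rad.
Bracket: H₀ sin φ sin δ + cos φ cos δ sin H₀ = 1.4073×-0.73846×0.14698 + 0.67430×0.98914×0.98667 = -0.152747 + 0.658086 = 0.505339.
Q̄ = (S₀/π) × [bracket] = (1361/π) × 0.505339 = 218.9 W/m².

Q̄ ≈ 219 W/m²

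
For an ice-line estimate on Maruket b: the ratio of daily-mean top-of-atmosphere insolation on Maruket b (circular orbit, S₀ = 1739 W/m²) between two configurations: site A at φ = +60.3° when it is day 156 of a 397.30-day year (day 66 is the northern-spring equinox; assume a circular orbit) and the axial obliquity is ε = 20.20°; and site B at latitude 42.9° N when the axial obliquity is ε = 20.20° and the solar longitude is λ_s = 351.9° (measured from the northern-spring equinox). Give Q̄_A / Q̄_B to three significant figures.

— Configuration A (φ=+60.3°):
Solar longitude: λ_s = 360° × (156 − 66)/397.30 = 81.550°.
sin δ = sin 20.20° × sin 81.550° = 0.34155, so δ = +19.971°.
cos H₀ = −tan(+60.3°) tan(+19.971°) = -0.6371, H₀ = 2.2615 rad.
Bracket: H₀ sin φ sin δ + cos φ cos δ sin H₀ = 2.2615×0.86863×0.34155 + 0.49546×0.93986×0.77077 = 0.670943 + 0.358919 = 1.029862.
Q̄ = (S₀/π) × [bracket] = (1739/π) × 1.029862 = 570.07 W/m².
— Configuration B (φ=+42.9°):
Solar declination: sin δ = sin ε · sin λ_s = sin 20.20° × sin 351.9° = -0.04865, so δ = -2.789°.
cos H₀ = −tan(+42.9°) tan(-2.789°) = 0.0453, H₀ = 1.5255 rad.
Bracket: H₀ sin φ sin δ + cos φ cos δ sin H₀ = 1.5255×0.68072×-0.04865 + 0.73254×0.99882×0.99898 = -0.050520 + 0.730929 = 0.680409.
Q̄ = (S₀/π) × [bracket] = (1739/π) × 0.680409 = 376.63 W/m².
Ratio Q̄_A / Q̄_B = 570.07 / 376.63 = 1.514.

Q̄_A / Q̄_B ≈ 1.51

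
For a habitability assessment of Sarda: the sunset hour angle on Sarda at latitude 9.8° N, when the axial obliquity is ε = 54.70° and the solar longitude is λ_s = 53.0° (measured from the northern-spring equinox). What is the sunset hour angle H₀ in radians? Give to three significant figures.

Solar declination: sin δ = sin ε · sin λ_s = sin 54.70° × sin 53.0° = 0.65180, so δ = +40.677°.
cos H₀ = −tan φ · tan δ = −tan(+9.8°) × tan(+40.677°) = -0.1485, so H₀ = 1.7198 rad = 98.54°.

H₀ = 1.72 rad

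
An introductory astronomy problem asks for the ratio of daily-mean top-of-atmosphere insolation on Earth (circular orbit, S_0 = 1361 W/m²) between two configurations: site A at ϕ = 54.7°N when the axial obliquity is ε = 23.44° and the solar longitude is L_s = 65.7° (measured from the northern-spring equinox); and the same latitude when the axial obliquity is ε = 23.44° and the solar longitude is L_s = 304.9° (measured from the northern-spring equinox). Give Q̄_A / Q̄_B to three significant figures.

Q̄_A / Q̄_B ≈ 5.59

— Configuration A (ϕ=+54.7°):
Solar declination: sin δ = sin ε · sin L_s = sin 23.44° × sin 65.7° = 0.36255, so δ = +21.257°.
cos h₀ = −tan(+54.7°) tan(+21.257°) = -0.5494, h₀ = 2.1525 rad.
Bracket: h₀ sin ϕ sin δ + cos ϕ cos δ sin h₀ = 2.1525×0.81614×0.36255 + 0.57786×0.93197×0.83555 = 0.636907 + 0.449984 = 1.086891.
Q̄ = (S_0/π) × [bracket] = (1361/π) × 1.086891 = 470.86 W/m².
— Configuration B (ϕ=+54.7°):
Solar declination: sin δ = sin ε · sin L_s = sin 23.44° × sin 304.9° = -0.32625, so δ = -19.041°.
cos h₀ = −tan(+54.7°) tan(-19.041°) = 0.4874, h₀ = 1.0616 rad.
Bracket: h₀ sin ϕ sin δ + cos ϕ cos δ sin h₀ = 1.0616×0.81614×-0.32625 + 0.57786×0.94528×0.87315 = -0.282668 + 0.476949 = 0.194281.
Q̄ = (S_0/π) × [bracket] = (1361/π) × 0.194281 = 84.166 W/m².
Ratio Q̄_A / Q̄_B = 470.86 / 84.166 = 5.594.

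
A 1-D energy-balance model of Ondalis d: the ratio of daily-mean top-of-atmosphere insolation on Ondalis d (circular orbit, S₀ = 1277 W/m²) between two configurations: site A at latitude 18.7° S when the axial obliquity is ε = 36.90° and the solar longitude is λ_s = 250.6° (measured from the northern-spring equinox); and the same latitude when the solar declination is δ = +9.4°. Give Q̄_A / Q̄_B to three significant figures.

— Configuration A (φ=-18.7°):
Solar declination: sin δ = sin ε · sin λ_s = sin 36.90° × sin 250.6° = -0.56633, so δ = -34.495°.
cos H₀ = −tan(-18.7°) tan(-34.495°) = -0.2326, H₀ = 1.8055 rad.
Bracket: H₀ sin φ sin δ + cos φ cos δ sin H₀ = 1.8055×-0.32061×-0.56633 + 0.94721×0.82418×0.97258 = 0.327827 + 0.759266 = 1.087093.
Q̄ = (S₀/π) × [bracket] = (1277/π) × 1.087093 = 441.88 W/m².
— Configuration B (φ=-18.7°):
cos H₀ = −tan(-18.7°) tan(+9.400°) = 0.0560, H₀ = 1.5147 rad.
Bracket: H₀ sin φ sin δ + cos φ cos δ sin H₀ = 1.5147×-0.32061×0.16333 + 0.94721×0.98657×0.99843 = -0.079318 + 0.933022 = 0.853704.
Q̄ = (S₀/π) × [bracket] = (1277/π) × 0.853704 = 347.02 W/m².
Ratio Q̄_A / Q̄_B = 441.88 / 347.02 = 1.273.

Q̄_A / Q̄_B ≈ 1.27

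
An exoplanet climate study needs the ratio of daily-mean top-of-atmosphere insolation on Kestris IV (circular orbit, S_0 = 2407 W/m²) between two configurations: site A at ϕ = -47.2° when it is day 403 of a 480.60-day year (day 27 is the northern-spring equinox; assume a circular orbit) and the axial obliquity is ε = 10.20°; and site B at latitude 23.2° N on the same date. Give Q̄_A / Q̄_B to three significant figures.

Q̄_A / Q̄_B ≈ 1.10

— Configuration A (ϕ=-47.2°):
Solar longitude: L_s = 360° × (403 − 27)/480.60 = 281.648°.
sin δ = sin 10.20° × sin 281.648° = -0.17344, so δ = -9.988°.
cos h₀ = −tan(-47.2°) tan(-9.988°) = -0.1902, h₀ = 1.7621 rad.
Bracket: h₀ sin ϕ sin δ + cos ϕ cos δ sin h₀ = 1.7621×-0.73373×-0.17344 + 0.67944×0.98484×0.98175 = 0.224242 + 0.656928 = 0.881170.
Q̄ = (S_0/π) × [bracket] = (2407/π) × 0.881170 = 675.13 W/m².
— Configuration B (ϕ=+23.2°):
cos h₀ = −tan(+23.2°) tan(-9.988°) = 0.0755, h₀ = 1.4952 rad.
Bracket: h₀ sin ϕ sin δ + cos ϕ cos δ sin h₀ = 1.4952×0.39394×-0.17344 + 0.91914×0.98484×0.99715 = -0.102159 + 0.902626 = 0.800467.
Q̄ = (S_0/π) × [bracket] = (2407/π) × 0.800467 = 613.30 W/m².
Ratio Q̄_A / Q̄_B = 675.13 / 613.30 = 1.101.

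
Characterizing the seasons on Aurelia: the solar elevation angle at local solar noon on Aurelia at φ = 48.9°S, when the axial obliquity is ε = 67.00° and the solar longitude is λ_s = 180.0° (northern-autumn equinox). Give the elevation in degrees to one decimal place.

Solar declination: sin δ = sin ε · sin λ_s = sin 67.00° × sin 180.0° = 0.00000, so δ = +0.000°.
At local noon the hour angle is zero, so the zenith angle equals |φ − δ| = |-48.9° − (+0.000°)| = 48.900°.
Elevation = 90° − 48.900° = 41.1°.

41.1°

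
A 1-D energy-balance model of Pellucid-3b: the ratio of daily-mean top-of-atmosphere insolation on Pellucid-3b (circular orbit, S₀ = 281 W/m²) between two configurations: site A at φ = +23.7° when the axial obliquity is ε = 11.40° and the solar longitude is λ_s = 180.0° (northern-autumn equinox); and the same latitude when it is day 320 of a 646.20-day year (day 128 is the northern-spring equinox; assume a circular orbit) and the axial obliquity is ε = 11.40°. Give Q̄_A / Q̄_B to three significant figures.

Q̄_A / Q̄_B ≈ 0.896

— Configuration A (φ=+23.7°):
Solar declination: sin δ = sin ε · sin λ_s = sin 11.40° × sin 180.0° = 0.00000, so δ = +0.000°.
cos H₀ = −tan(+23.7°) tan(+0.000°) = -0.0000, H₀ = 1.5708 rad.
Bracket: H₀ sin φ sin δ + cos φ cos δ sin H₀ = 1.5708×0.40195×0.00000 + 0.91566×1.00000×1.00000 = 0.000000 + 0.915660 = 0.915660.
Q̄ = (S₀/π) × [bracket] = (281/π) × 0.915660 = 81.901 W/m².
— Configuration B (φ=+23.7°):
Solar longitude: λ_s = 360° × (320 − 128)/646.20 = 106.964°.
sin δ = sin 11.40° × sin 106.964° = 0.18906, so δ = +10.898°.
cos H₀ = −tan(+23.7°) tan(+10.898°) = -0.0845, H₀ = 1.6554 rad.
Bracket: H₀ sin φ sin δ + cos φ cos δ sin H₀ = 1.6554×0.40195×0.18906 + 0.91566×0.98197×0.99642 = 0.125798 + 0.895932 = 1.021730.
Q̄ = (S₀/π) × [bracket] = (281/π) × 1.021730 = 91.389 W/m².
Ratio Q̄_A / Q̄_B = 81.901 / 91.389 = 0.8962.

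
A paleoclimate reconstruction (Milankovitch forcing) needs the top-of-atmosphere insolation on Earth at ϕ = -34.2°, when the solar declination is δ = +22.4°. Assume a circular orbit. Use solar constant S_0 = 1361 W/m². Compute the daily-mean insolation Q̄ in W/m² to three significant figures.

cos h₀ = −tan(-34.2°) tan(+22.400°) = 0.2801, h₀ = 1.2869 rad.
Bracket: h₀ sin ϕ sin δ + cos ϕ cos δ sin h₀ = 1.2869×-0.56208×0.38107 + 0.82708×0.92455×0.95997 = -0.275643 + 0.734067 = 0.458424.
Q̄ = (S_0/π) × [bracket] = (1361/π) × 0.458424 = 198.6 W/m².

Q̄ ≈ 199 W/m²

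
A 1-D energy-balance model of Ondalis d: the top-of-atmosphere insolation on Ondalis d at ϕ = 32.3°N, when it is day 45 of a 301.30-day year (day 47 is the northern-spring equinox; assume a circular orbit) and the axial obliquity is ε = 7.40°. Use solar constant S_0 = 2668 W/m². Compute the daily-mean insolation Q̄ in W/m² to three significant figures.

Q̄ ≈ 714 W/m²

Solar longitude: L_s = 360° × (45 − 47)/301.30 = -2.390°, i.e. -2.390° + 360° = 357.610°.
sin δ = sin 7.40° × sin 357.610° = -0.00537, so δ = -0.308°.
cos h₀ = −tan(+32.3°) tan(-0.308°) = 0.0034, h₀ = 1.5674 rad.
Bracket: h₀ sin ϕ sin δ + cos ϕ cos δ sin h₀ = 1.5674×0.53435×-0.00537 + 0.84526×0.99999×0.99999 = -0.004498 + 0.845243 = 0.840745.
Q̄ = (S_0/π) × [bracket] = (2668/π) × 0.840745 = 714.0 W/m².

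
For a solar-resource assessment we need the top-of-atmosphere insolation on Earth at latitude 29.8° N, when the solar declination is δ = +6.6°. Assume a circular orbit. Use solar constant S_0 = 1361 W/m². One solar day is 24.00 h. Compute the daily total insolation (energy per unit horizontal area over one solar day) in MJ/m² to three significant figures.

35.7 MJ/m²

cos h₀ = −tan(+29.8°) tan(+6.600°) = -0.0663, h₀ = 1.6371 rad.
Bracket: h₀ sin ϕ sin δ + cos ϕ cos δ sin h₀ = 1.6371×0.49697×0.11494 + 0.86777×0.99337×0.99780 = 0.093514 + 0.860120 = 0.953634.
Q̄ = (S_0/π) × [bracket] = (1361/π) × 0.953634 = 413.13 W/m².
Daily total = Q̄ × 24.00 h × 3600 s/h = 413.13 × 24.00 × 3600 / 10⁶ = 35.69 MJ/m².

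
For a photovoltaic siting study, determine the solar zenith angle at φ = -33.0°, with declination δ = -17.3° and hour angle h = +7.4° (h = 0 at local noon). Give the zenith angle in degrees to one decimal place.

cos θ_z = sin φ sin δ + cos φ cos δ cos h = 0.161962 + 0.794061 = 0.956023.
θ_z = arccos(0.956023) = 17.1°.

θ_z = 17.1°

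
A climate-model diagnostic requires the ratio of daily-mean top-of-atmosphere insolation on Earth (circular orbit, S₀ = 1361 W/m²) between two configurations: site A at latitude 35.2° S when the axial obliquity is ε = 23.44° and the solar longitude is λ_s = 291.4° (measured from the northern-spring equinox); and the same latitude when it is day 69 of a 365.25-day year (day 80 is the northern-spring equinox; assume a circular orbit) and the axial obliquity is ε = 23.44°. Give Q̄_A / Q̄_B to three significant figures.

— Configuration A (φ=-35.2°):
Solar declination: sin δ = sin ε · sin λ_s = sin 23.44° × sin 291.4° = -0.37036, so δ = -21.738°.
cos H₀ = −tan(-35.2°) tan(-21.738°) = -0.2813, H₀ = 1.8559 rad.
Bracket: H₀ sin φ sin δ + cos φ cos δ sin H₀ = 1.8559×-0.57643×-0.37036 + 0.81714×0.92889×0.95963 = 0.396210 + 0.728391 = 1.124601.
Q̄ = (S₀/π) × [bracket] = (1361/π) × 1.124601 = 487.20 W/m².
— Configuration B (φ=-35.2°):
Solar longitude: λ_s = 360° × (69 − 80)/365.25 = -10.842°, i.e. -10.842° + 360° = 349.158°.
sin δ = sin 23.44° × sin 349.158° = -0.07482, so δ = -4.291°.
cos H₀ = −tan(-35.2°) tan(-4.291°) = -0.0529, H₀ = 1.6238 rad.
Bracket: H₀ sin φ sin δ + cos φ cos δ sin H₀ = 1.6238×-0.57643×-0.07482 + 0.81714×0.99720×0.99860 = 0.070032 + 0.813711 = 0.883743.
Q̄ = (S₀/π) × [bracket] = (1361/π) × 0.883743 = 382.85 W/m².
Ratio Q̄_A / Q̄_B = 487.20 / 382.85 = 1.273.

Q̄_A / Q̄_B ≈ 1.27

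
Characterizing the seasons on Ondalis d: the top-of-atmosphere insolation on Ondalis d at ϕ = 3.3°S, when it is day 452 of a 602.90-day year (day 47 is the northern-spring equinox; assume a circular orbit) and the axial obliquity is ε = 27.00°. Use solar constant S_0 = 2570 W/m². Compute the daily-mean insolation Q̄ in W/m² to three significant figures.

Solar longitude: L_s = 360° × (452 − 47)/602.90 = 241.831°.
sin δ = sin 27.00° × sin 241.831° = -0.40022, so δ = -23.592°.
cos h₀ = −tan(-3.3°) tan(-23.592°) = -0.0252, h₀ = 1.5960 rad.
Bracket: h₀ sin ϕ sin δ + cos ϕ cos δ sin h₀ = 1.5960×-0.05756×-0.40022 + 0.99834×0.91642×0.99968 = 0.036767 + 0.914606 = 0.951373.
Q̄ = (S_0/π) × [bracket] = (2570/π) × 0.951373 = 778.3 W/m².

Q̄ ≈ 778 W/m²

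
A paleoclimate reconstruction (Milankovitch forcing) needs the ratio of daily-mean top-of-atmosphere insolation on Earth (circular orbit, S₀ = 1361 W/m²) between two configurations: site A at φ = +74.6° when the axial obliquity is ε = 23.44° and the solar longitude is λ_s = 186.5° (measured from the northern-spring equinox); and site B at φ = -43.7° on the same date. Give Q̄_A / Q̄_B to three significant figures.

— Configuration A (φ=+74.6°):
Solar declination: sin δ = sin ε · sin λ_s = sin 23.44° × sin 186.5° = -0.04503, so δ = -2.581°.
cos H₀ = −tan(+74.6°) tan(-2.581°) = 0.1636, H₀ = 1.4064 rad.
Bracket: H₀ sin φ sin δ + cos φ cos δ sin H₀ = 1.4064×0.96410×-0.04503 + 0.26556×0.99899×0.98652 = -0.061057 + 0.261716 = 0.200659.
Q̄ = (S₀/π) × [bracket] = (1361/π) × 0.200659 = 86.929 W/m².
— Configuration B (φ=-43.7°):
cos H₀ = −tan(-43.7°) tan(-2.581°) = -0.0431, H₀ = 1.6139 rad.
Bracket: H₀ sin φ sin δ + cos φ cos δ sin H₀ = 1.6139×-0.69088×-0.04503 + 0.72297×0.99899×0.99907 = 0.050209 + 0.721568 = 0.771777.
Q̄ = (S₀/π) × [bracket] = (1361/π) × 0.771777 = 334.35 W/m².
Ratio Q̄_A / Q̄_B = 86.929 / 334.35 = 0.2600.

Q̄_A / Q̄_B ≈ 0.260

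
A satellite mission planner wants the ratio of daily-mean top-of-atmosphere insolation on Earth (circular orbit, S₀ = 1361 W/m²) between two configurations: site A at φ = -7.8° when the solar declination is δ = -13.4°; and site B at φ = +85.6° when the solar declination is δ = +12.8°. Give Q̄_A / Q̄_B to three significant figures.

Q̄_A / Q̄_B ≈ 1.46

— Configuration A (φ=-7.8°):
cos H₀ = −tan(-7.8°) tan(-13.400°) = -0.0326, H₀ = 1.6034 rad.
Bracket: H₀ sin φ sin δ + cos φ cos δ sin H₀ = 1.6034×-0.13572×-0.23175 + 0.99075×0.97278×0.99947 = 0.050432 + 0.963271 = 1.013703.
Q̄ = (S₀/π) × [bracket] = (1361/π) × 1.013703 = 439.16 W/m².
— Configuration B (φ=+85.6°):
cos H₀ = −tan(+85.6°) tan(+12.800°) = -2.9527 ≤ −1 ⇒ polar day, H₀ = π.
Bracket: H₀ sin φ sin δ + cos φ cos δ sin H₀ = 3.1416×0.99705×0.22155 + 0.07672×0.97515×0.00000 = 0.693968 + 0.000000 = 0.693968.
Q̄ = (S₀/π) × [bracket] = (1361/π) × 0.693968 = 300.64 W/m².
Ratio Q̄_A / Q̄_B = 439.16 / 300.64 = 1.461.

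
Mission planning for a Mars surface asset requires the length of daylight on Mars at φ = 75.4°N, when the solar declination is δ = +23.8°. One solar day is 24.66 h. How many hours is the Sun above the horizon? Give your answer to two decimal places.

Sunrise equation: cos H₀ = −tan φ · tan δ = -1.6932 ≤ −1, so the Sun never sets (polar day) and H₀ = π.
Daylight = 2H₀/(2π) × 24.66 h = (3.1416/π) × 24.66 = 24.66 h.

24.66 h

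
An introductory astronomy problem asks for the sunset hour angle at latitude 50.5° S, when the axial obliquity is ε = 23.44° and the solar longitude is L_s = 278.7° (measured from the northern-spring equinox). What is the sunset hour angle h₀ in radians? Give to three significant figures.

Solar declination: sin δ = sin ε · sin L_s = sin 23.44° × sin 278.7° = -0.39321, so δ = -23.154°.
cos h₀ = −tan ϕ · tan δ = −tan(-50.5°) × tan(-23.154°) = -0.5188, so h₀ = 2.1162 rad = 121.25°.

h₀ = 2.12 rad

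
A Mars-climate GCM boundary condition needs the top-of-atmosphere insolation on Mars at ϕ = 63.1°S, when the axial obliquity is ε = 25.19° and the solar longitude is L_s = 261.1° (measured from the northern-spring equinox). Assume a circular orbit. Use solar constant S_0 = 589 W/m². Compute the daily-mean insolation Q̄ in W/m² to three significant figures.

Solar declination: sin δ = sin ε · sin L_s = sin 25.19° × sin 261.1° = -0.42050, so δ = -24.866°.
cos h₀ = −tan(-63.1°) tan(-24.866°) = -0.9135, h₀ = 2.7227 rad.
Bracket: h₀ sin ϕ sin δ + cos ϕ cos δ sin h₀ = 2.7227×-0.89180×-0.42050 + 0.45243×0.90729×0.40676 = 1.021018 + 0.166969 = 1.187987.
Q̄ = (S_0/π) × [bracket] = (589/π) × 1.187987 = 222.7 W/m².

Q̄ ≈ 223 W/m²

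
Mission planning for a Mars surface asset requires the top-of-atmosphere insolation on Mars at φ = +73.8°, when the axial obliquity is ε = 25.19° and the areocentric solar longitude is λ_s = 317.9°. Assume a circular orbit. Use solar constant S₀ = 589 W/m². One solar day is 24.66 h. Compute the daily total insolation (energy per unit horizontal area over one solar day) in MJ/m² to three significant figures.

0.00 MJ/m²

sin δ = sin 25.19° × sin 317.9° = -0.28535, so δ = -16.580°.
cos H₀ = −tan(+73.8°) tan(-16.580°) = 1.0248 ≥ 1 ⇒ polar night, H₀ = 0 and Q̄ = 0.
Daily total = Q̄ × 24.66 h × 3600 s/h = 0.00 MJ/m².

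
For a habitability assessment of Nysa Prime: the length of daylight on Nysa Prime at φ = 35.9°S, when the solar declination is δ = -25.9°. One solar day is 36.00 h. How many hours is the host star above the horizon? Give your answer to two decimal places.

cos H₀ = −tan φ · tan δ = −tan(-35.9°) × tan(-25.900°) = -0.3515, so H₀ = 1.9300 rad = 110.58°.
Daylight = 2H₀/(2π) × 36.00 h = (1.9300/π) × 36.00 = 22.12 h.

22.12 h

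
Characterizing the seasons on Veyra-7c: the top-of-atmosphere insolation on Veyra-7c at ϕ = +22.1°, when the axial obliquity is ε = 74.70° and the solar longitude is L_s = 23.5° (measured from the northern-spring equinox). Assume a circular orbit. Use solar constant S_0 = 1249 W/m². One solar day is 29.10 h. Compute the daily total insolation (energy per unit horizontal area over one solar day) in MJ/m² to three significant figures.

Solar declination: sin δ = sin ε · sin L_s = sin 74.70° × sin 23.5° = 0.38462, so δ = +22.620°.
cos h₀ = −tan(+22.1°) tan(+22.620°) = -0.1692, h₀ = 1.7408 rad.
Bracket: h₀ sin ϕ sin δ + cos ϕ cos δ sin h₀ = 1.7408×0.37622×0.38462 + 0.92653×0.92308×0.98558 = 0.251897 + 0.842928 = 1.094825.
Q̄ = (S_0/π) × [bracket] = (1249/π) × 1.094825 = 435.27 W/m².
Daily total = Q̄ × 29.10 h × 3600 s/h = 435.27 × 29.10 × 3600 / 10⁶ = 45.60 MJ/m².

45.6 MJ/m²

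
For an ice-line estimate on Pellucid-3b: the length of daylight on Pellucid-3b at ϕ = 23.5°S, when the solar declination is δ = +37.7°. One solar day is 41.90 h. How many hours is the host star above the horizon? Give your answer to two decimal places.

cos h₀ = −tan ϕ · tan δ = −tan(-23.5°) × tan(+37.700°) = 0.3361, so h₀ = 1.2281 rad = 70.36°.
Daylight = 2h₀/(2π) × 41.90 h = (1.2281/π) × 41.90 = 16.38 h.

16.38 h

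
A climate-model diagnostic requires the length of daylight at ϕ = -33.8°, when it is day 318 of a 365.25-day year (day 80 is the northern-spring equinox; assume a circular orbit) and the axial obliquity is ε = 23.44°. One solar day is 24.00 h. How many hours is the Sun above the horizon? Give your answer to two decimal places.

13.77 h

Solar longitude: L_s = 360° × (318 − 80)/365.25 = 234.579°.
sin δ = sin 23.44° × sin 234.579° = -0.32416, so δ = -18.915°.
cos h₀ = −tan ϕ · tan δ = −tan(-33.8°) × tan(-18.915°) = -0.2294, so h₀ = 1.8023 rad = 103.26°.
Daylight = 2h₀/(2π) × 24.00 h = (1.8023/π) × 24.00 = 13.77 h.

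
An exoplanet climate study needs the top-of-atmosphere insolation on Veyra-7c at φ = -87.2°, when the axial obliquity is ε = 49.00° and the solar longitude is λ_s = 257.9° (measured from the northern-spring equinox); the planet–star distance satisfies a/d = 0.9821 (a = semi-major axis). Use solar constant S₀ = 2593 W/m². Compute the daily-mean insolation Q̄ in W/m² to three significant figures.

Solar declination: sin δ = sin ε · sin λ_s = sin 49.00° × sin 257.9° = -0.73794, so δ = -47.556°.
cos H₀ = −tan(-87.2°) tan(-47.556°) = -22.3576 ≤ −1 ⇒ polar day, H₀ = π.
Bracket: H₀ sin φ sin δ + cos φ cos δ sin H₀ = 3.1416×-0.99881×-0.73794 + 0.04885×0.67486×0.00000 = 2.315554 + 0.000000 = 2.315554.
Inverse-square distance factor (a/d)² = 0.9821² = 0.964520.
Q̄ = (S₀/π) × 0.964520 × [bracket] = (2593/π) × 0.964520 × 2.315554 = 1843 W/m².

Q̄ ≈ 1.84e+03 W/m²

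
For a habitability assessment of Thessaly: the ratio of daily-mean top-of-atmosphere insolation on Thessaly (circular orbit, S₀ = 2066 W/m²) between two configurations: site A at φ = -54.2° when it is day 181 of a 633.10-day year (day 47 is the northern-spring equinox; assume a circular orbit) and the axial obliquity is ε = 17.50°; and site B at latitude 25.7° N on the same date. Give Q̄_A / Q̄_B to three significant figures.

Q̄_A / Q̄_B ≈ 0.223

— Configuration A (φ=-54.2°):
Solar longitude: λ_s = 360° × (181 − 47)/633.10 = 76.196°.
sin δ = sin 17.50° × sin 76.196° = 0.29202, so δ = +16.979°.
cos H₀ = −tan(-54.2°) tan(+16.979°) = 0.4234, H₀ = 1.1337 rad.
Bracket: H₀ sin φ sin δ + cos φ cos δ sin H₀ = 1.1337×-0.81106×0.29202 + 0.58496×0.95641×0.90597 = -0.268512 + 0.506855 = 0.238343.
Q̄ = (S₀/π) × [bracket] = (2066/π) × 0.238343 = 156.74 W/m².
— Configuration B (φ=+25.7°):
cos H₀ = −tan(+25.7°) tan(+16.979°) = -0.1469, H₀ = 1.7183 rad.
Bracket: H₀ sin φ sin δ + cos φ cos δ sin H₀ = 1.7183×0.43366×0.29202 + 0.90108×0.95641×0.98914 = 0.217601 + 0.852443 = 1.070044.
Q̄ = (S₀/π) × [bracket] = (2066/π) × 1.070044 = 703.69 W/m².
Ratio Q̄_A / Q̄_B = 156.74 / 703.69 = 0.2227.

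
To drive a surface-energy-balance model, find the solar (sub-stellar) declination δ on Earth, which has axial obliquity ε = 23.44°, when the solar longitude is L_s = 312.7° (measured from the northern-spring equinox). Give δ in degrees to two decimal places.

δ = -17.00°

sin δ = sin ε · sin L_s = sin 23.44° × sin 312.7° = -0.292341.
δ = arcsin(-0.292341) = -17.00°.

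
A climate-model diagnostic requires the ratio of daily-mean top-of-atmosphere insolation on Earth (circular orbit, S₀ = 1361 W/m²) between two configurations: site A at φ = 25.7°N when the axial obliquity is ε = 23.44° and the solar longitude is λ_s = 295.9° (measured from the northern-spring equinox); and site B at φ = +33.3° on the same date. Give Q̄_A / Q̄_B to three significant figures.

— Configuration A (φ=+25.7°):
Solar declination: sin δ = sin ε · sin λ_s = sin 23.44° × sin 295.9° = -0.35783, so δ = -20.967°.
cos H₀ = −tan(+25.7°) tan(-20.967°) = 0.1844, H₀ = 1.3853 rad.
Bracket: H₀ sin φ sin δ + cos φ cos δ sin H₀ = 1.3853×0.43366×-0.35783 + 0.90108×0.93379×0.98285 = -0.214966 + 0.826989 = 0.612023.
Q̄ = (S₀/π) × [bracket] = (1361/π) × 0.612023 = 265.14 W/m².
— Configuration B (φ=+33.3°):
cos H₀ = −tan(+33.3°) tan(-20.967°) = 0.2517, H₀ = 1.3163 rad.
Bracket: H₀ sin φ sin δ + cos φ cos δ sin H₀ = 1.3163×0.54902×-0.35783 + 0.83581×0.93379×0.96780 = -0.258595 + 0.755340 = 0.496745.
Q̄ = (S₀/π) × [bracket] = (1361/π) × 0.496745 = 215.20 W/m².
Ratio Q̄_A / Q̄_B = 265.14 / 215.20 = 1.232.

Q̄_A / Q̄_B ≈ 1.23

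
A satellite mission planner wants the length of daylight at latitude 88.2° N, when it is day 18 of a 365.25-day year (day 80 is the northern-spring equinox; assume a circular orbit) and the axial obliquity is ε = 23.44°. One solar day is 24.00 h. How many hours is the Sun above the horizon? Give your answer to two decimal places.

Solar longitude: λ_s = 360° × (18 − 80)/365.25 = -61.109°, i.e. -61.109° + 360° = 298.891°.
sin δ = sin 23.44° × sin 298.891° = -0.34828, so δ = -20.382°.
cos H₀ = −tan φ · tan δ = 11.8226 ≥ 1, so the Sun never rises (polar night) and H₀ = 0.
Daylight = 2H₀/(2π) × 24.00 h = (0.0000/π) × 24.00 = 0.00 h.

0.00 h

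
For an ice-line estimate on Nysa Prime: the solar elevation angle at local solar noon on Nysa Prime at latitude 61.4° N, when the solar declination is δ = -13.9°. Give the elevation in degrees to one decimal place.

14.7°

At local noon the hour angle is zero, so the zenith angle equals |φ − δ| = |+61.4° − (-13.900°)| = 75.300°.
Elevation = 90° − 75.300° = 14.7°.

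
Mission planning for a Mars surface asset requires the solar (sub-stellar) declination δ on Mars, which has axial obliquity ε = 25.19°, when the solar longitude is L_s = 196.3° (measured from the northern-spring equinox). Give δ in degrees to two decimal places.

sin δ = sin ε · sin L_s = sin 25.19° × sin 196.3° = -0.119458.
δ = arcsin(-0.119458) = -6.86°.

δ = -6.86°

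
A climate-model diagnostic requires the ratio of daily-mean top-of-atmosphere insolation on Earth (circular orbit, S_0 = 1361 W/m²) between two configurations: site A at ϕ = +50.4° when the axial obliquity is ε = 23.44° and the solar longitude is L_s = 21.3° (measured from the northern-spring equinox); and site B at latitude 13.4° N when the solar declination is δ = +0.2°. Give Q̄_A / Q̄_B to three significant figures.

— Configuration A (ϕ=+50.4°):
Solar declination: sin δ = sin ε · sin L_s = sin 23.44° × sin 21.3° = 0.14450, so δ = +8.308°.
cos h₀ = −tan(+50.4°) tan(+8.308°) = -0.1765, h₀ = 1.7482 rad.
Bracket: h₀ sin ϕ sin δ + cos ϕ cos δ sin h₀ = 1.7482×0.77051×0.14450 + 0.63742×0.98951×0.98430 = 0.194642 + 0.620831 = 0.815473.
Q̄ = (S_0/π) × [bracket] = (1361/π) × 0.815473 = 353.28 W/m².
— Configuration B (ϕ=+13.4°):
cos h₀ = −tan(+13.4°) tan(+0.200°) = -0.0008, h₀ = 1.5716 rad.
Bracket: h₀ sin ϕ sin δ + cos ϕ cos δ sin h₀ = 1.5716×0.23175×0.00349 + 0.97278×0.99999×1.00000 = 0.001271 + 0.972770 = 0.974041.
Q̄ = (S_0/π) × [bracket] = (1361/π) × 0.974041 = 421.97 W/m².
Ratio Q̄_A / Q̄_B = 353.28 / 421.97 = 0.8372.

Q̄_A / Q̄_B ≈ 0.837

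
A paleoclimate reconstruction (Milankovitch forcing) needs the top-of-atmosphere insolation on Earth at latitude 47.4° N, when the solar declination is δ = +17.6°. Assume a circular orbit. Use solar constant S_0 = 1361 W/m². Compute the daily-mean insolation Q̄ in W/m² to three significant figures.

cos h₀ = −tan(+47.4°) tan(+17.600°) = -0.3450, h₀ = 1.9230 rad.
Bracket: h₀ sin ϕ sin δ + cos ϕ cos δ sin h₀ = 1.9230×0.73610×0.30237 + 0.67688×0.95319×0.93861 = 0.428011 + 0.605587 = 1.033598.
Q̄ = (S_0/π) × [bracket] = (1361/π) × 1.033598 = 447.8 W/m².

Q̄ ≈ 448 W/m²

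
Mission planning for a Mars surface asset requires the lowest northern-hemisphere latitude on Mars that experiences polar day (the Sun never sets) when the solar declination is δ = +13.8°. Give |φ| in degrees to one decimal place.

Polar day requires cos H₀ = −tan φ tan δ ≤ −1, i.e. tan φ tan δ ≥ 1.
The boundary is |tan φ| · |tan δ| = 1, so |φ| = 90° − |δ| = 90° − 13.8° = 76.2° in the northern hemisphere.

|φ| = 76.2°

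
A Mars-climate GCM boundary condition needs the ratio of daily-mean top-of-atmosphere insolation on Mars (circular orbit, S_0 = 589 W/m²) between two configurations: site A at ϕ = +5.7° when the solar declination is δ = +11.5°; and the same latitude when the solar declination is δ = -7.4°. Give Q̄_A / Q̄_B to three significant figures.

Q̄_A / Q̄_B ≈ 1.04

— Configuration A (ϕ=+5.7°):
cos h₀ = −tan(+5.7°) tan(+11.500°) = -0.0203, h₀ = 1.5911 rad.
Bracket: h₀ sin ϕ sin δ + cos ϕ cos δ sin h₀ = 1.5911×0.09932×0.19937 + 0.99506×0.97992×0.99979 = 0.031506 + 0.974874 = 1.006380.
Q̄ = (S_0/π) × [bracket] = (589/π) × 1.006380 = 188.68 W/m².
— Configuration B (ϕ=+5.7°):
cos h₀ = −tan(+5.7°) tan(-7.400°) = 0.0130, h₀ = 1.5578 rad.
Bracket: h₀ sin ϕ sin δ + cos ϕ cos δ sin h₀ = 1.5578×0.09932×-0.12880 + 0.99506×0.99167×0.99992 = -0.019928 + 0.986692 = 0.966764.
Q̄ = (S_0/π) × [bracket] = (589/π) × 0.966764 = 181.25 W/m².
Ratio Q̄_A / Q̄_B = 188.68 / 181.25 = 1.041.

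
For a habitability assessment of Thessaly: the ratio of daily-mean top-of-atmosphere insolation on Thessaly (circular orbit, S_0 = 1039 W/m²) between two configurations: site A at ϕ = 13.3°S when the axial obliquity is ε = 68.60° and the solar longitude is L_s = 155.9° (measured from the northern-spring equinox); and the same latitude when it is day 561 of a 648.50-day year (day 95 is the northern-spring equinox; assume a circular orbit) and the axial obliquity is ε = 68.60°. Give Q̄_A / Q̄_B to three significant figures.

Q̄_A / Q̄_B ≈ 0.978

— Configuration A (ϕ=-13.3°):
Solar declination: sin δ = sin ε · sin L_s = sin 68.60° × sin 155.9° = 0.38018, so δ = +22.345°.
cos h₀ = −tan(-13.3°) tan(+22.345°) = 0.0972, h₀ = 1.4735 rad.
Bracket: h₀ sin ϕ sin δ + cos ϕ cos δ sin h₀ = 1.4735×-0.23005×0.38018 + 0.97318×0.92491×0.99527 = -0.128873 + 0.895846 = 0.766973.
Q̄ = (S_0/π) × [bracket] = (1039/π) × 0.766973 = 253.66 W/m².
— Configuration B (ϕ=-13.3°):
Solar longitude: L_s = 360° × (561 − 95)/648.50 = 258.689°.
sin δ = sin 68.60° × sin 258.689° = -0.91297, so δ = -65.919°.
cos h₀ = −tan(-13.3°) tan(-65.919°) = -0.5289, h₀ = 2.1281 rad.
Bracket: h₀ sin ϕ sin δ + cos ϕ cos δ sin h₀ = 2.1281×-0.23005×-0.91297 + 0.97318×0.40802×0.84866 = 0.446962 + 0.336983 = 0.783945.
Q̄ = (S_0/π) × [bracket] = (1039/π) × 0.783945 = 259.27 W/m².
Ratio Q̄_A / Q̄_B = 253.66 / 259.27 = 0.9784.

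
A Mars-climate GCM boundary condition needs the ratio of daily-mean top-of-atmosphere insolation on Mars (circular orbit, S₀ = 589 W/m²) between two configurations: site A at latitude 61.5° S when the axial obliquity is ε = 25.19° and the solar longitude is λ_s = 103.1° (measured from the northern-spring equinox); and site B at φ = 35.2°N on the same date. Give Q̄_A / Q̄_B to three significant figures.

Q̄_A / Q̄_B ≈ 0.0230

— Configuration A (φ=-61.5°):
Solar declination: sin δ = sin ε · sin λ_s = sin 25.19° × sin 103.1° = 0.41454, so δ = +24.491°.
cos H₀ = −tan(-61.5°) tan(+24.491°) = 0.8390, H₀ = 0.5754 rad.
Bracket: H₀ sin φ sin δ + cos φ cos δ sin H₀ = 0.5754×-0.87882×0.41454 + 0.47716×0.91003×0.54416 = -0.209622 + 0.236291 = 0.026669.
Q̄ = (S₀/π) × [bracket] = (589/π) × 0.026669 = 5.0000 W/m².
— Configuration B (φ=+35.2°):
cos H₀ = −tan(+35.2°) tan(+24.491°) = -0.3213, H₀ = 1.8979 rad.
Bracket: H₀ sin φ sin δ + cos φ cos δ sin H₀ = 1.8979×0.57643×0.41454 + 0.81714×0.91003×0.94696 = 0.453509 + 0.704180 = 1.157689.
Q̄ = (S₀/π) × [bracket] = (589/π) × 1.157689 = 217.05 W/m².
Ratio Q̄_A / Q̄_B = 5.0000 / 217.05 = 0.02304.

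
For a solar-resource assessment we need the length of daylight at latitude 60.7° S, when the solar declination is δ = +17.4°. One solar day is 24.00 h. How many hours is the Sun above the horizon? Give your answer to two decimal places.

7.47 h

cos h₀ = −tan ϕ · tan δ = −tan(-60.7°) × tan(+17.400°) = 0.5584, so h₀ = 0.9783 rad = 56.05°.
Daylight = 2h₀/(2π) × 24.00 h = (0.9783/π) × 24.00 = 7.47 h.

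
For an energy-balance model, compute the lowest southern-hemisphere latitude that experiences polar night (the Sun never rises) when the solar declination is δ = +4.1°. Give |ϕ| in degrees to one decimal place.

Polar night requires cos h₀ = −tan ϕ tan δ ≥ 1, i.e. tan ϕ tan δ ≤ −1.
The boundary is |tan ϕ| · |tan δ| = 1, so |ϕ| = 90° − |δ| = 90° − 4.1° = 85.9° in the southern hemisphere.

|ϕ| = 85.9°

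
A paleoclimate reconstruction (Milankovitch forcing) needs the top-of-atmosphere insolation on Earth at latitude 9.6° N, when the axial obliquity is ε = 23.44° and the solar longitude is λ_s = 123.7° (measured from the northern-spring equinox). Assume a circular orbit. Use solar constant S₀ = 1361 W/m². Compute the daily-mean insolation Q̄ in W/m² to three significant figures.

Solar declination: sin δ = sin ε · sin λ_s = sin 23.44° × sin 123.7° = 0.33094, so δ = +19.326°.
cos H₀ = −tan(+9.6°) tan(+19.326°) = -0.0593, H₀ = 1.6301 rad.
Bracket: H₀ sin φ sin δ + cos φ cos δ sin H₀ = 1.6301×0.16677×0.33094 + 0.98600×0.94365×0.99824 = 0.089967 + 0.928801 = 1.018768.
Q̄ = (S₀/π) × [bracket] = (1361/π) × 1.018768 = 441.4 W/m².

Q̄ ≈ 441 W/m²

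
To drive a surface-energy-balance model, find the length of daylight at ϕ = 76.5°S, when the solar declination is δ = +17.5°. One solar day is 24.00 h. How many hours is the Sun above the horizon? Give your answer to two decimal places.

cos h₀ = −tan ϕ · tan δ = 1.3133 ≥ 1, so the Sun never rises (polar night) and h₀ = 0.
Daylight = 2h₀/(2π) × 24.00 h = (0.0000/π) × 24.00 = 0.00 h.

0.00 h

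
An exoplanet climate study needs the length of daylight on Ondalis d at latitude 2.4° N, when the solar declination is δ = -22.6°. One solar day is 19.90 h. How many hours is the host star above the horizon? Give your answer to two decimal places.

9.84 h

cos H₀ = −tan φ · tan δ = −tan(+2.4°) × tan(-22.600°) = 0.0174, so H₀ = 1.5533 rad = 89.00°.
Daylight = 2H₀/(2π) × 19.90 h = (1.5533/π) × 19.90 = 9.84 h.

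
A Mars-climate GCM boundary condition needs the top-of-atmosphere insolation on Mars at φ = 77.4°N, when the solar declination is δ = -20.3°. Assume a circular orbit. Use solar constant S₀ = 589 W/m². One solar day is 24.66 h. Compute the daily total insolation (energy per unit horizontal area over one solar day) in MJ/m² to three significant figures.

cos H₀ = −tan(+77.4°) tan(-20.300°) = 1.6549 ≥ 1 ⇒ polar night, H₀ = 0 and Q̄ = 0.
Daily total = Q̄ × 24.66 h × 3600 s/h = 0.00 MJ/m².

0.00 MJ/m²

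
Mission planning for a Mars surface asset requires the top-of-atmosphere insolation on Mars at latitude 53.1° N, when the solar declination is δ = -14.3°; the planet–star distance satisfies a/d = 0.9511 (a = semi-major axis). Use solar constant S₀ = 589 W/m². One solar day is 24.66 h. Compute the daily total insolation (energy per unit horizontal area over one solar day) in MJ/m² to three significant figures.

4.60 MJ/m²

cos H₀ = −tan(+53.1°) tan(-14.300°) = 0.3395, H₀ = 1.2244 rad.
Bracket: H₀ sin φ sin δ + cos φ cos δ sin H₀ = 1.2244×0.79968×-0.24700 + 0.60042×0.96902×0.94061 = -0.241845 + 0.547265 = 0.305420.
Inverse-square distance factor (a/d)² = 0.9511² = 0.904591.
Q̄ = (S₀/π) × 0.904591 × [bracket] = (589/π) × 0.904591 × 0.305420 = 51.798 W/m².
Daily total = Q̄ × 24.66 h × 3600 s/h = 51.798 × 24.66 × 3600 / 10⁶ = 4.598 MJ/m².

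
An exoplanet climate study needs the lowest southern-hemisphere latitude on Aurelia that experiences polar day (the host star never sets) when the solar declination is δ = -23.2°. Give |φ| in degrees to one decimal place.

Polar day requires cos H₀ = −tan φ tan δ ≤ −1, i.e. tan φ tan δ ≥ 1.
The boundary is |tan φ| · |tan δ| = 1, so |φ| = 90° − |δ| = 90° − 23.2° = 66.8° in the southern hemisphere.

|φ| = 66.8°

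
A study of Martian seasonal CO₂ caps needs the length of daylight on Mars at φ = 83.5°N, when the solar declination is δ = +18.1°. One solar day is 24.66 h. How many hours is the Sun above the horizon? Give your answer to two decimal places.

Sunrise equation: cos H₀ = −tan φ · tan δ = -2.8687 ≤ −1, so the Sun never sets (polar day) and H₀ = π.
Daylight = 2H₀/(2π) × 24.66 h = (3.1416/π) × 24.66 = 24.66 h.

24.66 h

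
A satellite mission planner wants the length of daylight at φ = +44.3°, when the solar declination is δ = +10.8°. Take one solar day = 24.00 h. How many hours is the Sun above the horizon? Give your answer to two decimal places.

cos H₀ = −tan φ · tan δ = −tan(+44.3°) × tan(+10.800°) = -0.1862, so H₀ = 1.7580 rad = 100.73°.
Daylight = 2H₀/(2π) × 24.00 h = (1.7580/π) × 24.00 = 13.43 h.

13.43 h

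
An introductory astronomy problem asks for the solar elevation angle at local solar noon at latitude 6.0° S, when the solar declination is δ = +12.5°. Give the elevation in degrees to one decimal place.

71.5°

At local noon the hour angle is zero, so the zenith angle equals |φ − δ| = |-6.0° − (+12.500°)| = 18.500°.
Elevation = 90° − 18.500° = 71.5°.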